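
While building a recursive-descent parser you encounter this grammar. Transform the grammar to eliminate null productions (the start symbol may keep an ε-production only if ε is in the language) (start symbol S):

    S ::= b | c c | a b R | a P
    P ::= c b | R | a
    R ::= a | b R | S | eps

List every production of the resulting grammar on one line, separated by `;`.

S ::= b | c c | a b R | a b | a P | a; P ::= c b | R | a; R ::= a | b R | b | S

Nullable nonterminals: {P, R}.
ε ∉ L(G), so no ε-production is kept.
Expand every rule over subsets of its nullable positions: S → a b R gives a b R | a b. S → a P gives a P | a. R → b R gives b R | b.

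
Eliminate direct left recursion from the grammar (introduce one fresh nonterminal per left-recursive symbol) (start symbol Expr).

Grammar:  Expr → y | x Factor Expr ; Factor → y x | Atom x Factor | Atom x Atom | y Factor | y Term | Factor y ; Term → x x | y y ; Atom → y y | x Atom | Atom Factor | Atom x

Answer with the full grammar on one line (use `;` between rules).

Expr → y | x Factor Expr; Factor → y x Factor1 | Atom x Factor Factor1 | Atom x Atom Factor1 | y Factor Factor1 | y Term Factor1; Term → x x | y y; Atom → y y Atom1 | x Atom Atom1; Factor1 → y Factor1 | ε; Atom1 → Factor Atom1 | x Atom1 | ε

Factor, Atom are directly left-recursive.
For Factor: α = {y}, β = {y x, Atom x Factor, Atom x Atom, y Factor, y Term}. Rewrite as Factor → β Factor1 and Factor1 → α Factor1 | ε.
For Atom: α = {Factor, x}, β = {y y, x Atom}. Rewrite as Atom → β Atom1 and Atom1 → α Atom1 | ε.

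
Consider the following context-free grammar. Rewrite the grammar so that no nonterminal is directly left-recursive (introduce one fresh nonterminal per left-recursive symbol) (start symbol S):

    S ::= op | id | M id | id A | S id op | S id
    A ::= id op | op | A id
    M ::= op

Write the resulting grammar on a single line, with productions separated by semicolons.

S ::= op S' | id S' | M id S' | id A S'; A ::= id op A' | op A'; M ::= op; S' ::= id op S' | id S' | ε; A' ::= id A' | ε

S, A are directly left-recursive.
For S: α = {id op, id}, β = {op, id, M id, id A}. Rewrite as S → β S' and S' → α S' | ε.
For A: α = {id}, β = {id op, op}. Rewrite as A → β A' and A' → α A' | ε.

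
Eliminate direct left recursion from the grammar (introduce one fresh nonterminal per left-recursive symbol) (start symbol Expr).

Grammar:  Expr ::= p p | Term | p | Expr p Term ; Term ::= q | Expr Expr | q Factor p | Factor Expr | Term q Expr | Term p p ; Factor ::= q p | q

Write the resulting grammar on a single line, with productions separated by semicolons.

Expr, Term are directly left-recursive.
For Expr: α = {p Term}, β = {p p, Term, p}. Rewrite as Expr → β Expr1 and Expr1 → α Expr1 | ε.
For Term: α = {q Expr, p p}, β = {q, Expr Expr, q Factor p, Factor Expr}. Rewrite as Term → β Term1 and Term1 → α Term1 | ε.

Expr ::= p p Expr1 | Term Expr1 | p Expr1; Term ::= q Term1 | Expr Expr Term1 | q Factor p Term1 | Factor Expr Term1; Factor ::= q p | q; Expr1 ::= p Term Expr1 | epsilon; Term1 ::= q Expr Term1 | p p Term1 | epsilon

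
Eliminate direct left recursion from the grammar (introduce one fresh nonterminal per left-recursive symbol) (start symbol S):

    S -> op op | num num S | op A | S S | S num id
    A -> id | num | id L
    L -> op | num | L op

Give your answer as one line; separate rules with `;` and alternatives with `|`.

Left recursion appears on S, L.
For S: α = {S, num id}, β = {op op, num num S, op A}. Rewrite as S → β S' and S' → α S' | ε.
For L: α = {op}, β = {op, num}. Rewrite as L → β L' and L' → α L' | ε.

S -> op op S' | num num S S' | op A S'; A -> id | num | id L; L -> op L' | num L'; S' -> S S' | num id S' | ε; L' -> op L' | ε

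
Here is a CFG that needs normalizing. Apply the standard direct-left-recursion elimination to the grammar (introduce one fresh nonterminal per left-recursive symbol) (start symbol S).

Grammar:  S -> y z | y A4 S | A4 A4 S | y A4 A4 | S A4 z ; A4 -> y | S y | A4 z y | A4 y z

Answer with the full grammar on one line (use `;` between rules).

S -> y z S' | y A4 S S' | A4 A4 S S' | y A4 A4 S'; A4 -> y A4' | S y A4'; S' -> A4 z S' | ε; A4' -> z y A4' | y z A4' | ε

Left recursion appears on S, A4.
For S: α = {A4 z}, β = {y z, y A4 S, A4 A4 S, y A4 A4}. Rewrite as S → β S' and S' → α S' | ε.
For A4: α = {z y, y z}, β = {y, S y}. Rewrite as A4 → β A4' and A4' → α A4' | ε.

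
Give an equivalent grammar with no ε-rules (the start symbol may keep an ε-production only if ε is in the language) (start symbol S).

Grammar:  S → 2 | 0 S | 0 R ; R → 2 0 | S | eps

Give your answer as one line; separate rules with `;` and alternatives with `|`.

The nullable symbols are {R}.
ε ∉ L(G), so no ε-production is kept.
Add the nullable-subset variants: S → 0 R gives 0 R | 0.

S → 2 | 0 S | 0 R | 0; R → 2 0 | S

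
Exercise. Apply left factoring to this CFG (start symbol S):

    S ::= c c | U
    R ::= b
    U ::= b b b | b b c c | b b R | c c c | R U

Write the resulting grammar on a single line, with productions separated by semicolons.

U has alternatives sharing prefix 'b b': factor to U → b b U' with U' → b | c c | R.

S ::= c c | U; R ::= b; U ::= c c c | R U | b b U'; U' ::= b | c c | R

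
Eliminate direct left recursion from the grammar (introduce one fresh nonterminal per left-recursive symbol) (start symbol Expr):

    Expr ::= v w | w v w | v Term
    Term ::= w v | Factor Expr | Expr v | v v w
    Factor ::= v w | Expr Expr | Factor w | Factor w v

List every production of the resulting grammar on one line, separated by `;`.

Expr ::= v w | w v w | v Term; Term ::= w v | Factor Expr | Expr v | v v w; Factor ::= v w Factor1 | Expr Expr Factor1; Factor1 ::= w Factor1 | w v Factor1 | ε

Directly left-recursive nonterminal: Factor.
For Factor: α = {w, w v}, β = {v w, Expr Expr}. Rewrite as Factor → β Factor1 and Factor1 → α Factor1 | ε.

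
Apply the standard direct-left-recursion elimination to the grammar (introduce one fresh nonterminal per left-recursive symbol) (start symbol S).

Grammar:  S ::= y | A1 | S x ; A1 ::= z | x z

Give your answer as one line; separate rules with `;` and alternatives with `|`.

Left recursion appears on S.
For S: α = {x}, β = {y, A1}. Rewrite as S → β S' and S' → α S' | ε.

S ::= y S' | A1 S'; A1 ::= z | x z; S' ::= x S' | ε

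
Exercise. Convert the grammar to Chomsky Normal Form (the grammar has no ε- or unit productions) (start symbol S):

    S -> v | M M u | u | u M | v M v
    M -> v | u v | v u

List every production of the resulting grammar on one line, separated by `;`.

S -> v | M Y1 | u | X1 M | X2 Y2; M -> v | X1 X2 | X2 X1; X1 -> u; X2 -> v; Y1 -> M X1; Y2 -> M X2

Introduce a nonterminal for each terminal appearing in a rule of length ≥ 2: X1 → u, X2 → v.
Binarize each right-hand side of length ≥ 3 by chaining fresh nonterminals (Y1, Y2, …): affected rules were S → M M X1; S → X2 M X2.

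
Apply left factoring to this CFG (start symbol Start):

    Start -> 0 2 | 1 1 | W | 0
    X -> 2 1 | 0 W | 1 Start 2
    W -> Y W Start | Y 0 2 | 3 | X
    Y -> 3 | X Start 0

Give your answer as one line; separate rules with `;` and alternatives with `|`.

Start -> 1 1 | W | 0 Start1; X -> 2 1 | 0 W | 1 Start 2; W -> 3 | X | Y W1; Y -> 3 | X Start 0; Start1 -> 2 | ε; W1 -> W Start | 0 2

Start has alternatives sharing prefix '0': factor to Start → 0 Start1 with Start1 → 2 | ε.
W has alternatives sharing prefix 'Y': factor to W → Y W1 with W1 → W Start | 0 2.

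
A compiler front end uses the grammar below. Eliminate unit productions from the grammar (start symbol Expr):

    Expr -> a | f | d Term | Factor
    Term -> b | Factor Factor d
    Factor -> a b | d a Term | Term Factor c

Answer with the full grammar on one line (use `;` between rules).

Unit pairs: Expr ⇒* {Factor}.
Replace each nonterminal's rules with the union of the non-unit rules of every nonterminal it unit-derives.

Expr -> a b | d a Term | Term Factor c | a | f | d Term; Term -> b | Factor Factor d; Factor -> a b | d a Term | Term Factor c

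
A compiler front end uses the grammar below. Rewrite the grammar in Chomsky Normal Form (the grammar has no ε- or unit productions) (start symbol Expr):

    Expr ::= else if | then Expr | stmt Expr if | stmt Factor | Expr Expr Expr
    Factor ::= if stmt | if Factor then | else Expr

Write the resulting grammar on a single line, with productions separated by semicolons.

Expr ::= X1 X2 | X3 Expr | X4 Y1 | X4 Factor | Expr Y2; Factor ::= X2 X4 | X2 Y3 | X1 Expr; X1 ::= else; X2 ::= if; X3 ::= then; X4 ::= stmt; Y1 ::= Expr X2; Y2 ::= Expr Expr; Y3 ::= Factor X3

Introduce a nonterminal for each terminal appearing in a rule of length ≥ 2: X1 → else, X2 → if, X3 → then, X4 → stmt.
Binarize each right-hand side of length ≥ 3 by chaining fresh nonterminals (Y1, Y2, …): affected rules were Expr → X4 Expr X2; Expr → Expr Expr Expr; Factor → X2 Factor X3.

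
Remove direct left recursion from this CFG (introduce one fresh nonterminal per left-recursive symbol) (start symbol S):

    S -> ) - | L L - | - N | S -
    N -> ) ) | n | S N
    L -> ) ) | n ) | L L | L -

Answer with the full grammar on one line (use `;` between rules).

Directly left-recursive nonterminals: S, L.
For S: α = {-}, β = {) -, L L -, - N}. Rewrite as S → β S' and S' → α S' | ε.
For L: α = {L, -}, β = {) ), n )}. Rewrite as L → β L' and L' → α L' | ε.

S -> ) - S' | L L - S' | - N S'; N -> ) ) | n | S N; L -> ) ) L' | n ) L'; S' -> - S' | ε; L' -> L L' | - L' | ε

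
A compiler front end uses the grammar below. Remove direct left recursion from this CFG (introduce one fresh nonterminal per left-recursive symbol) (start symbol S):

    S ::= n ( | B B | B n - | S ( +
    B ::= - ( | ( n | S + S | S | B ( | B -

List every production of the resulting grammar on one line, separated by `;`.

S ::= n ( S' | B B S' | B n - S'; B ::= - ( B' | ( n B' | S + S B' | S B'; S' ::= ( + S' | ε; B' ::= ( B' | - B' | ε

S, B are directly left-recursive.
For S: α = {( +}, β = {n (, B B, B n -}. Rewrite as S → β S' and S' → α S' | ε.
For B: α = {(, -}, β = {- (, ( n, S + S, S}. Rewrite as B → β B' and B' → α B' | ε.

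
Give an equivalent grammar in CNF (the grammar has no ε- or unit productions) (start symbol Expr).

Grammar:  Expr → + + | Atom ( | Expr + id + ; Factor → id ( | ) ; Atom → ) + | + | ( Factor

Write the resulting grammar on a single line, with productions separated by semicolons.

Introduce a nonterminal for each terminal appearing in a rule of length ≥ 2: X1 → +, X2 → (, X3 → id, X4 → ).
Binarize each right-hand side of length ≥ 3 by chaining fresh nonterminals (Y1, Y2, …): affected rules were Expr → Expr X1 X3 X1.

Expr → X1 X1 | Atom X2 | Expr Y1; Factor → X3 X2 | ); Atom → X4 X1 | + | X2 Factor; X1 → +; X2 → (; X3 → id; X4 → ); Y1 → X1 Y2; Y2 → X3 X1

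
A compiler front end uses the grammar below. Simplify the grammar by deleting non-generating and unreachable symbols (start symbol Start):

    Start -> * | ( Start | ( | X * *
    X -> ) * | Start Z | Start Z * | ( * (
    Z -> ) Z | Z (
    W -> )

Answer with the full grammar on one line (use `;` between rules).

Generating nonterminals: {Start, W, X}.
Reachable from Start after that: {Start, X}.
Removed useless symbols: {W, Z} and every production mentioning them.

Start -> * | ( Start | ( | X * *; X -> ) * | ( * (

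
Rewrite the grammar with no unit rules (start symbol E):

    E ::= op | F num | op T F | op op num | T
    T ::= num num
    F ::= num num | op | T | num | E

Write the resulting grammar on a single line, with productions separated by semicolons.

E ::= op | F num | op T F | op op num | num num; T ::= num num; F ::= op | F num | op T F | op op num | num num | num

Unit pairs: E ⇒* {T}; F ⇒* {E, T}.
For every A with A ⇒* B via unit rules, add B's non-unit alternatives to A; then delete every rule of the form X → Y.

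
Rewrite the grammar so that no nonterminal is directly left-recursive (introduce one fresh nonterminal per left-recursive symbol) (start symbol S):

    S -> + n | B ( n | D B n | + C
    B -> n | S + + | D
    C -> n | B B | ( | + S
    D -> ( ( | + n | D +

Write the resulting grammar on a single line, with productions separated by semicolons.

S -> + n | B ( n | D B n | + C; B -> n | S + + | D; C -> n | B B | ( | + S; D -> ( ( D' | + n D'; D' -> + D' | ε

Directly left-recursive nonterminal: D.
For D: α = {+}, β = {( (, + n}. Rewrite as D → β D' and D' → α D' | ε.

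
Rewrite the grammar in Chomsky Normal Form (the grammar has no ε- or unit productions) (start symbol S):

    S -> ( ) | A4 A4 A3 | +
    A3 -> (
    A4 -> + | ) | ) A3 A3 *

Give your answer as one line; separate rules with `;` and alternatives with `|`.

Introduce a nonterminal for each terminal appearing in a rule of length ≥ 2: X1 → (, X2 → ), X3 → *.
Binarize each right-hand side of length ≥ 3 by chaining fresh nonterminals (Y1, Y2, …): affected rules were S → A4 A4 A3; A4 → X2 A3 A3 X3.

S -> X1 X2 | A4 Y1 | +; A3 -> (; A4 -> + | ) | X2 Y2; X1 -> (; X2 -> ); X3 -> *; Y1 -> A4 A3; Y2 -> A3 Y3; Y3 -> A3 X3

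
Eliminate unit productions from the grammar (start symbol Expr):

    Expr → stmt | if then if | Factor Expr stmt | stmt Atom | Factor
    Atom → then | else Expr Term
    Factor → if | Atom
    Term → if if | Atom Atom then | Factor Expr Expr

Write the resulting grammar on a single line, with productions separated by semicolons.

Expr → then | else Expr Term | if | stmt | if then if | Factor Expr stmt | stmt Atom; Atom → then | else Expr Term; Factor → then | else Expr Term | if; Term → if if | Atom Atom then | Factor Expr Expr

Unit pairs: Expr ⇒* {Atom, Factor}; Factor ⇒* {Atom}.
For every A with A ⇒* B via unit rules, add B's non-unit alternatives to A; then delete every rule of the form X → Y.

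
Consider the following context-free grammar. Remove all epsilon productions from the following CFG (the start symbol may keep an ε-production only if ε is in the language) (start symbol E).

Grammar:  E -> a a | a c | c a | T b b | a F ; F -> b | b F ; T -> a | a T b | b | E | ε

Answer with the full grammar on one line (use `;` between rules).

Nullable nonterminals: {T}.
ε ∉ L(G), so no ε-production is kept.
Add the nullable-subset variants: E → T b b gives T b b | b b. T → a T b gives a T b | a b.

E -> a a | a c | c a | T b b | b b | a F; F -> b | b F; T -> a | a T b | a b | b | E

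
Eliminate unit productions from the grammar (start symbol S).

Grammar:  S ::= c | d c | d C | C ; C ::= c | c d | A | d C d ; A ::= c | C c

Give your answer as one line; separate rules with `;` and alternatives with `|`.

S ::= c | c d | d C d | d c | d C | C c; C ::= c | c d | d C d | C c; A ::= c | C c

Unit pairs: C ⇒* {A}; S ⇒* {A, C}.
For every A with A ⇒* B via unit rules, add B's non-unit alternatives to A; then delete every rule of the form X → Y.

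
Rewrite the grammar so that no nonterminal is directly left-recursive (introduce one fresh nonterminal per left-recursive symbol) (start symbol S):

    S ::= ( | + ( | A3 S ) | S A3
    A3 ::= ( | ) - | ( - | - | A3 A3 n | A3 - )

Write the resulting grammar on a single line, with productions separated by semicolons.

Left recursion appears on S, A3.
For S: α = {A3}, β = {(, + (, A3 S )}. Rewrite as S → β S' and S' → α S' | ε.
For A3: α = {A3 n, - )}, β = {(, ) -, ( -, -}. Rewrite as A3 → β A3' and A3' → α A3' | ε.

S ::= ( S' | + ( S' | A3 S ) S'; A3 ::= ( A3' | ) - A3' | ( - A3' | - A3'; S' ::= A3 S' | eps; A3' ::= A3 n A3' | - ) A3' | eps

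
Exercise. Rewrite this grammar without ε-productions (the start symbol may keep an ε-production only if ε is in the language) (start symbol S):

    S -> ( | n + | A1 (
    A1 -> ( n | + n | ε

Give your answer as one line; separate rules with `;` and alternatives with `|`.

S -> ( | n + | A1 (; A1 -> ( n | + n

Nullable set = {A1}.
ε ∉ L(G), so no ε-production is kept.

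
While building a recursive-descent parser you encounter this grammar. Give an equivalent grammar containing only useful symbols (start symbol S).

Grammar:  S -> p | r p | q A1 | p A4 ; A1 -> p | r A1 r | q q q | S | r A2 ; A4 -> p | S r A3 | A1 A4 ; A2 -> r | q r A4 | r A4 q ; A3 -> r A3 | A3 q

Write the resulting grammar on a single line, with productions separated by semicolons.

Generating nonterminals: {A1, A2, A4, S}.
Reachable from S after that: {A1, A2, A4, S}.
Removed useless symbols: {A3} and every production mentioning them.

S -> p | r p | q A1 | p A4; A1 -> p | r A1 r | q q q | S | r A2; A4 -> p | A1 A4; A2 -> r | q r A4 | r A4 q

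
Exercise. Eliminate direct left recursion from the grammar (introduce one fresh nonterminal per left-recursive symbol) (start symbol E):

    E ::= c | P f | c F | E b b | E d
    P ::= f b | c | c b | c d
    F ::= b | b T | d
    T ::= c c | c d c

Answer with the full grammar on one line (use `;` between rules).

E ::= c E' | P f E' | c F E'; P ::= f b | c | c b | c d; F ::= b | b T | d; T ::= c c | c d c; E' ::= b b E' | d E' | ε

Left recursion appears on E.
For E: α = {b b, d}, β = {c, P f, c F}. Rewrite as E → β E' and E' → α E' | ε.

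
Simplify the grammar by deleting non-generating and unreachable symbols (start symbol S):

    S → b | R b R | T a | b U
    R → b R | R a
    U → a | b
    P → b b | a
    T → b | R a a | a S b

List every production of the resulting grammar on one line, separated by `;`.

S → b | T a | b U; U → a | b; T → b | a S b

Generating nonterminals: {P, S, T, U}.
Reachable from S after that: {S, T, U}.
Removed useless symbols: {P, R} and every production mentioning them.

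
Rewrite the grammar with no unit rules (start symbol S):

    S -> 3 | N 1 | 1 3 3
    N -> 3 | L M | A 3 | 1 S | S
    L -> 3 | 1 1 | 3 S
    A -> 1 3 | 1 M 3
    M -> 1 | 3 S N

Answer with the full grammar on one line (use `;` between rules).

Unit pairs: N ⇒* {S}.
For each unit pair (A, B), copy every non-unit production of B to A, then drop all unit productions.

S -> 3 | N 1 | 1 3 3; N -> 3 | N 1 | 1 3 3 | L M | A 3 | 1 S; L -> 3 | 1 1 | 3 S; A -> 1 3 | 1 M 3; M -> 1 | 3 S N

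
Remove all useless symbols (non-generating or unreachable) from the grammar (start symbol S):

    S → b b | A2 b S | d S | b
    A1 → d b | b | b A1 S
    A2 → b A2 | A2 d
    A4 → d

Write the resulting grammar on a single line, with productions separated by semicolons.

S → b b | d S | b

Generating nonterminals: {A1, A4, S}.
Reachable from S after that: {S}.
Removed useless symbols: {A1, A2, A4} and every production mentioning them.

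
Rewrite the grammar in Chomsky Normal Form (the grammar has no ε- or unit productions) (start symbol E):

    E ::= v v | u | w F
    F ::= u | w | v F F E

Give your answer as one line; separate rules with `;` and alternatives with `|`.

Introduce a nonterminal for each terminal appearing in a rule of length ≥ 2: X1 → v, X2 → w.
Binarize each right-hand side of length ≥ 3 by chaining fresh nonterminals (Y1, Y2, …): affected rules were F → X1 F F E.

E ::= X1 X1 | u | X2 F; F ::= u | w | X1 Y1; X1 ::= v; X2 ::= w; Y1 ::= F Y2; Y2 ::= F E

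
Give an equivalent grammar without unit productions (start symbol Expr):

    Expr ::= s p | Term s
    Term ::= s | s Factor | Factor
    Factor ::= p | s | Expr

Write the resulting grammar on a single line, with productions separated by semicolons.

Unit pairs: Factor ⇒* {Expr}; Term ⇒* {Expr, Factor}.
For each unit pair (A, B), copy every non-unit production of B to A, then drop all unit productions.

Expr ::= s p | Term s; Term ::= s | s Factor | p | s p | Term s; Factor ::= p | s | s p | Term s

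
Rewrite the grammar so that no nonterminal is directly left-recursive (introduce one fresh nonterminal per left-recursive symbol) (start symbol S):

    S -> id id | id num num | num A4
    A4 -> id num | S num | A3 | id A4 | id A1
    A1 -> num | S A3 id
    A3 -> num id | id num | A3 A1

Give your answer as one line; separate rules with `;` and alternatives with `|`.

A3 is directly left-recursive.
For A3: α = {A1}, β = {num id, id num}. Rewrite as A3 → β A3' and A3' → α A3' | ε.

S -> id id | id num num | num A4; A4 -> id num | S num | A3 | id A4 | id A1; A1 -> num | S A3 id; A3 -> num id A3' | id num A3'; A3' -> A1 A3' | ε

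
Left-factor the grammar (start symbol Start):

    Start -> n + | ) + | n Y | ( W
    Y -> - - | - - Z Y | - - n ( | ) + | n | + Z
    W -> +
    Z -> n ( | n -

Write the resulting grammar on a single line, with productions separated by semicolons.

Start -> ) + | ( W | n Start1; Y -> ) + | n | + Z | - - Y1; W -> +; Z -> n Z1; Start1 -> + | Y; Y1 -> ε | Z Y | n (; Z1 -> ( | -

Start has alternatives sharing prefix 'n': factor to Start → n Start1 with Start1 → + | Y.
Y has alternatives sharing prefix '- -': factor to Y → - - Y1 with Y1 → ε | Z Y | n (.
Z has alternatives sharing prefix 'n': factor to Z → n Z1 with Z1 → ( | -.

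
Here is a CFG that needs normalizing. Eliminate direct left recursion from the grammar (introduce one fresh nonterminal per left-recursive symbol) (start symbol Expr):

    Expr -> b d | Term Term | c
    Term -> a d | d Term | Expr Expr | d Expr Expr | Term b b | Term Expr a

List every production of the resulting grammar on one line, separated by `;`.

Directly left-recursive nonterminal: Term.
For Term: α = {b b, Expr a}, β = {a d, d Term, Expr Expr, d Expr Expr}. Rewrite as Term → β Term1 and Term1 → α Term1 | ε.

Expr -> b d | Term Term | c; Term -> a d Term1 | d Term Term1 | Expr Expr Term1 | d Expr Expr Term1; Term1 -> b b Term1 | Expr a Term1 | ε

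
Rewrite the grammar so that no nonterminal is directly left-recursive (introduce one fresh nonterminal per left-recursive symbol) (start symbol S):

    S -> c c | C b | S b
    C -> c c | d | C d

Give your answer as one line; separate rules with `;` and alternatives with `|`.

Directly left-recursive nonterminals: S, C.
For S: α = {b}, β = {c c, C b}. Rewrite as S → β S' and S' → α S' | ε.
For C: α = {d}, β = {c c, d}. Rewrite as C → β C' and C' → α C' | ε.

S -> c c S' | C b S'; C -> c c C' | d C'; S' -> b S' | ε; C' -> d C' | ε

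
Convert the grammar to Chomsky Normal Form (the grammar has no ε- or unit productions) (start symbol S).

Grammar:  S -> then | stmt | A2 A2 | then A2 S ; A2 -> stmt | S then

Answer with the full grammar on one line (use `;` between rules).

Introduce a nonterminal for each terminal appearing in a rule of length ≥ 2: X1 → then.
Binarize each right-hand side of length ≥ 3 by chaining fresh nonterminals (Y1, Y2, …): affected rules were S → X1 A2 S.

S -> then | stmt | A2 A2 | X1 Y1; A2 -> stmt | S X1; X1 -> then; Y1 -> A2 S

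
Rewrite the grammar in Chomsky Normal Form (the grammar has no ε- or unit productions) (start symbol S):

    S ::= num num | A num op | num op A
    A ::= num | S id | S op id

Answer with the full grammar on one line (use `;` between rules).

S ::= X1 X1 | A Y1 | X1 Y2; A ::= num | S X3 | S Y3; X1 ::= num; X2 ::= op; X3 ::= id; Y1 ::= X1 X2; Y2 ::= X2 A; Y3 ::= X2 X3

Introduce a nonterminal for each terminal appearing in a rule of length ≥ 2: X1 → num, X2 → op, X3 → id.
Binarize each right-hand side of length ≥ 3 by chaining fresh nonterminals (Y1, Y2, …): affected rules were S → A X1 X2; S → X1 X2 A; A → S X2 X3.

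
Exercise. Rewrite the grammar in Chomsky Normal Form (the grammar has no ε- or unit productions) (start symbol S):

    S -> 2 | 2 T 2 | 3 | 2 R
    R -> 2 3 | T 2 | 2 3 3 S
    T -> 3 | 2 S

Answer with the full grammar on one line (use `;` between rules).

Introduce a nonterminal for each terminal appearing in a rule of length ≥ 2: X1 → 2, X2 → 3.
Binarize each right-hand side of length ≥ 3 by chaining fresh nonterminals (Y1, Y2, …): affected rules were S → X1 T X1; R → X1 X2 X2 S.

S -> 2 | X1 Y1 | 3 | X1 R; R -> X1 X2 | T X1 | X1 Y2; T -> 3 | X1 S; X1 -> 2; X2 -> 3; Y1 -> T X1; Y2 -> X2 Y3; Y3 -> X2 S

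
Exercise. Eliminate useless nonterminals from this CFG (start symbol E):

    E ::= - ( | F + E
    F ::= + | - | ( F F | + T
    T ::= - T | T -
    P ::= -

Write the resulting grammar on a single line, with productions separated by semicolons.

Generating nonterminals: {E, F, P}.
Reachable from E after that: {E, F}.
Removed useless symbols: {P, T} and every production mentioning them.

E ::= - ( | F + E; F ::= + | - | ( F F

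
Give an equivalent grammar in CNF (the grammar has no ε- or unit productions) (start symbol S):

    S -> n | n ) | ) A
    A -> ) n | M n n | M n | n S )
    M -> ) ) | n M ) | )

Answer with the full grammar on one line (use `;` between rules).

S -> n | X1 X2 | X2 A; A -> X2 X1 | M Y1 | M X1 | X1 Y2; M -> X2 X2 | X1 Y3 | ); X1 -> n; X2 -> ); Y1 -> X1 X1; Y2 -> S X2; Y3 -> M X2

Introduce a nonterminal for each terminal appearing in a rule of length ≥ 2: X1 → n, X2 → ).
Binarize each right-hand side of length ≥ 3 by chaining fresh nonterminals (Y1, Y2, …): affected rules were A → M X1 X1; A → X1 S X2; M → X1 M X2.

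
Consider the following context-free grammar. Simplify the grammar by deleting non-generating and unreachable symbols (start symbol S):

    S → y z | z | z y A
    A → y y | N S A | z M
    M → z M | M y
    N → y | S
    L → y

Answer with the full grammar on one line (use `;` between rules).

S → y z | z | z y A; A → y y | N S A; N → y | S

Generating nonterminals: {A, L, N, S}.
Reachable from S after that: {A, N, S}.
Removed useless symbols: {L, M} and every production mentioning them.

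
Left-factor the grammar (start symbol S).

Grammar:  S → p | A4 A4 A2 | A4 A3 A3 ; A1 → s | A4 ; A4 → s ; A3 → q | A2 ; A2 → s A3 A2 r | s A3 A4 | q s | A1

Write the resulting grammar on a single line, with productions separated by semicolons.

S → p | A4 S'; A1 → s | A4; A4 → s; A3 → q | A2; A2 → q s | A1 | s A3 A2'; S' → A4 A2 | A3 A3; A2' → A2 r | A4

S has alternatives sharing prefix 'A4': factor to S → A4 S' with S' → A4 A2 | A3 A3.
A2 has alternatives sharing prefix 's A3': factor to A2 → s A3 A2' with A2' → A2 r | A4.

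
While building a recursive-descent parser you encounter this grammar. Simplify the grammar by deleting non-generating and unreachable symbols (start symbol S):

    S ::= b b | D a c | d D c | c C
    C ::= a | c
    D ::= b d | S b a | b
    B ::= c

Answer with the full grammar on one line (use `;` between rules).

Generating nonterminals: {B, C, D, S}.
Reachable from S after that: {C, D, S}.
Removed useless symbols: {B} and every production mentioning them.

S ::= b b | D a c | d D c | c C; C ::= a | c; D ::= b d | S b a | b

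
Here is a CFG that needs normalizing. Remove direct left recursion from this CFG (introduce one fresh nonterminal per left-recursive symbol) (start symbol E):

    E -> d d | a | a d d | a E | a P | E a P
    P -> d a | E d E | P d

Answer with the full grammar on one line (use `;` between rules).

E -> d d E' | a E' | a d d E' | a E E' | a P E'; P -> d a P' | E d E P'; E' -> a P E' | eps; P' -> d P' | eps

Left recursion appears on E, P.
For E: α = {a P}, β = {d d, a, a d d, a E, a P}. Rewrite as E → β E' and E' → α E' | ε.
For P: α = {d}, β = {d a, E d E}. Rewrite as P → β P' and P' → α P' | ε.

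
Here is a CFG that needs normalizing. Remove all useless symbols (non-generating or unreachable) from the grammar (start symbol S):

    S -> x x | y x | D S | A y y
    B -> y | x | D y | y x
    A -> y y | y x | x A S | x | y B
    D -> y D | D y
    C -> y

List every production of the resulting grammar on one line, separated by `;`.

S -> x x | y x | A y y; B -> y | x | y x; A -> y y | y x | x A S | x | y B

Generating nonterminals: {A, B, C, S}.
Reachable from S after that: {A, B, S}.
Removed useless symbols: {C, D} and every production mentioning them.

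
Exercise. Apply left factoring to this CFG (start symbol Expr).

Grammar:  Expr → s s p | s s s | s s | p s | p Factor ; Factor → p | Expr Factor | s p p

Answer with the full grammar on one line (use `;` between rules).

Expr → s s Expr1 | p Expr2; Factor → p | Expr Factor | s p p; Expr1 → p | s | ε; Expr2 → s | Factor

Expr has alternatives sharing prefix 's s': factor to Expr → s s Expr1 with Expr1 → p | s | ε.
Expr has alternatives sharing prefix 'p': factor to Expr → p Expr2 with Expr2 → s | Factor.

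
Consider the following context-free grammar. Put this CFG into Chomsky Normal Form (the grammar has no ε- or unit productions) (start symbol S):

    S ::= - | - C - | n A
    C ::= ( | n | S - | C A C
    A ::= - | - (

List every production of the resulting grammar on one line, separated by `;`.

S ::= - | X1 Y1 | X2 A; C ::= ( | n | S X1 | C Y2; A ::= - | X1 X3; X1 ::= -; X2 ::= n; X3 ::= (; Y1 ::= C X1; Y2 ::= A C

Introduce a nonterminal for each terminal appearing in a rule of length ≥ 2: X1 → -, X2 → n, X3 → (.
Binarize each right-hand side of length ≥ 3 by chaining fresh nonterminals (Y1, Y2, …): affected rules were S → X1 C X1; C → C A C.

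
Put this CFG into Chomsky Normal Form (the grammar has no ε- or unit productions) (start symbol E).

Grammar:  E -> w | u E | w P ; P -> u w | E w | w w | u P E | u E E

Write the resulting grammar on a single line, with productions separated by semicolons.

Introduce a nonterminal for each terminal appearing in a rule of length ≥ 2: X1 → u, X2 → w.
Binarize each right-hand side of length ≥ 3 by chaining fresh nonterminals (Y1, Y2, …): affected rules were P → X1 P E; P → X1 E E.

E -> w | X1 E | X2 P; P -> X1 X2 | E X2 | X2 X2 | X1 Y1 | X1 Y2; X1 -> u; X2 -> w; Y1 -> P E; Y2 -> E E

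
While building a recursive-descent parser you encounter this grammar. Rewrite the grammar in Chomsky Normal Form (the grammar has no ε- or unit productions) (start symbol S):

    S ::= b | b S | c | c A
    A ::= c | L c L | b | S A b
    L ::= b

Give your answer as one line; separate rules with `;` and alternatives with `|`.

S ::= b | X1 S | c | X2 A; A ::= c | L Y1 | b | S Y2; L ::= b; X1 ::= b; X2 ::= c; Y1 ::= X2 L; Y2 ::= A X1

Introduce a nonterminal for each terminal appearing in a rule of length ≥ 2: X1 → b, X2 → c.
Binarize each right-hand side of length ≥ 3 by chaining fresh nonterminals (Y1, Y2, …): affected rules were A → L X2 L; A → S A X1.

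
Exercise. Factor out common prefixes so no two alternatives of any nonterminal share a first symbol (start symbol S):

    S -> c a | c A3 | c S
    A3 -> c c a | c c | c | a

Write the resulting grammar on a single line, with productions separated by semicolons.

S -> c S'; A3 -> a | c A3'; S' -> a | A3 | S; A3' -> ε | c A3''; A3'' -> a | ε

S has alternatives sharing prefix 'c': factor to S → c S' with S' → a | A3 | S.
A3 has alternatives sharing prefix 'c': factor to A3 → c A3' with A3' → c a | c | ε.
A3' has alternatives sharing prefix 'c': factor to A3' → c A3'' with A3'' → a | ε.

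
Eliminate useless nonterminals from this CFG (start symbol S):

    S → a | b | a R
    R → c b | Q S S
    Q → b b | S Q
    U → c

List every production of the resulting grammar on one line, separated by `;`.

Generating nonterminals: {Q, R, S, U}.
Reachable from S after that: {Q, R, S}.
Removed useless symbols: {U} and every production mentioning them.

S → a | b | a R; R → c b | Q S S; Q → b b | S Q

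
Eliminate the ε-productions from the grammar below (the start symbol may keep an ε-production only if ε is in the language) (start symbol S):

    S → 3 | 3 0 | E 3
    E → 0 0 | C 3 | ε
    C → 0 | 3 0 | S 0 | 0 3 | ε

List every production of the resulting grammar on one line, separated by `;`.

S → 3 | 3 0 | E 3; E → 0 0 | C 3 | 3; C → 0 | 3 0 | S 0 | 0 3

The nullable symbols are {C, E}.
ε ∉ L(G), so no ε-production is kept.
Expand every rule over subsets of its nullable positions: E → C 3 gives C 3 | 3.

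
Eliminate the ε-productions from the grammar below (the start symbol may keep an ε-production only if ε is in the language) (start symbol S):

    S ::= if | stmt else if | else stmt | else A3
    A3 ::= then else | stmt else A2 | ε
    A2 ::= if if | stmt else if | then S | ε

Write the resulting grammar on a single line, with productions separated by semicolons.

Nullable set = {A2, A3}.
ε ∉ L(G), so no ε-production is kept.
Add the nullable-subset variants: S → else A3 gives else A3 | else. A3 → stmt else A2 gives stmt else A2 | stmt else.

S ::= if | stmt else if | else stmt | else A3 | else; A3 ::= then else | stmt else A2 | stmt else; A2 ::= if if | stmt else if | then S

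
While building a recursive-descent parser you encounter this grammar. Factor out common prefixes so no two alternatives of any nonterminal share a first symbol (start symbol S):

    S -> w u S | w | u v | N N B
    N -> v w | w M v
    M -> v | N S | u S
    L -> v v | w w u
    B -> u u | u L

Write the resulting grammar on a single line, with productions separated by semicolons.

S has alternatives sharing prefix 'w': factor to S → w S' with S' → u S | ε.
B has alternatives sharing prefix 'u': factor to B → u B' with B' → u | L.

S -> u v | N N B | w S'; N -> v w | w M v; M -> v | N S | u S; L -> v v | w w u; B -> u B'; S' -> u S | eps; B' -> u | L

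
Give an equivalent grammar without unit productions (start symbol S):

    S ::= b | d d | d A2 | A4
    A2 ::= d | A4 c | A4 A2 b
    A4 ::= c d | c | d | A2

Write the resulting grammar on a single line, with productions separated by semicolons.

Unit pairs: A4 ⇒* {A2}; S ⇒* {A2, A4}.
For every A with A ⇒* B via unit rules, add B's non-unit alternatives to A; then delete every rule of the form X → Y.

S ::= c d | c | d | A4 c | A4 A2 b | b | d d | d A2; A2 ::= d | A4 c | A4 A2 b; A4 ::= c d | c | d | A4 c | A4 A2 b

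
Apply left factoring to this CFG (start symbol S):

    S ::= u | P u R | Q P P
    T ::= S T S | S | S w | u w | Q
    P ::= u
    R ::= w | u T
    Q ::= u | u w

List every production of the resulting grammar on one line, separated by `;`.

T has alternatives sharing prefix 'S': factor to T → S T' with T' → T S | ε | w.
Q has alternatives sharing prefix 'u': factor to Q → u Q' with Q' → ε | w.

S ::= u | P u R | Q P P; T ::= u w | Q | S T'; P ::= u; R ::= w | u T; Q ::= u Q'; T' ::= T S | ε | w; Q' ::= ε | w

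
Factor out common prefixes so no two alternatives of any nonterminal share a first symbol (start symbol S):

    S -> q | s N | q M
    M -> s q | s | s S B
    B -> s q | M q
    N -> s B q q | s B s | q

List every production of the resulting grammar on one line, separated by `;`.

S -> s N | q S'; M -> s M'; B -> s q | M q; N -> q | s B N'; S' -> ε | M; M' -> q | ε | S B; N' -> q q | s

S has alternatives sharing prefix 'q': factor to S → q S' with S' → ε | M.
M has alternatives sharing prefix 's': factor to M → s M' with M' → q | ε | S B.
N has alternatives sharing prefix 's B': factor to N → s B N' with N' → q q | s.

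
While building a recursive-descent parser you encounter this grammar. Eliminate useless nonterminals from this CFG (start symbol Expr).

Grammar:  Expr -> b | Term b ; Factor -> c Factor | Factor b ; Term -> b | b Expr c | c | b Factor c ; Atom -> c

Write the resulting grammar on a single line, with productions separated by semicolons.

Expr -> b | Term b; Term -> b | b Expr c | c

Generating nonterminals: {Atom, Expr, Term}.
Reachable from Expr after that: {Expr, Term}.
Removed useless symbols: {Atom, Factor} and every production mentioning them.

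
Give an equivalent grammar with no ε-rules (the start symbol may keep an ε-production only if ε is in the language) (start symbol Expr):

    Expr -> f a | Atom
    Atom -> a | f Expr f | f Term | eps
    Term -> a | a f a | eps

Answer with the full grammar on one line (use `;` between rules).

Expr -> f a | Atom | ε; Atom -> a | f Expr f | f f | f Term | f; Term -> a | a f a

Nullable set = {Atom, Expr, Term}.
ε ∈ L(G) since Expr is nullable, so keep Expr → ε.
Expand every rule over subsets of its nullable positions: Atom → f Expr f gives f Expr f | f f. Atom → f Term gives f Term | f.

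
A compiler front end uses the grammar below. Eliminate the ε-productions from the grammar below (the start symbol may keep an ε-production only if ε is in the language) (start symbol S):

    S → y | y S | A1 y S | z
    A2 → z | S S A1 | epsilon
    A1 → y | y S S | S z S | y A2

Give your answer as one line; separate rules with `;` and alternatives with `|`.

The nullable symbols are {A2}.
ε ∉ L(G), so no ε-production is kept.

S → y | y S | A1 y S | z; A2 → z | S S A1; A1 → y | y S S | S z S | y A2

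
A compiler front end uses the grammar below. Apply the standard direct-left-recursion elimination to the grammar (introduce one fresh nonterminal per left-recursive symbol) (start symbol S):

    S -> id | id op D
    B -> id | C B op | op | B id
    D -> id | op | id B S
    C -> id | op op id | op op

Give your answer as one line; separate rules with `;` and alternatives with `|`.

S -> id | id op D; B -> id B' | C B op B' | op B'; D -> id | op | id B S; C -> id | op op id | op op; B' -> id B' | eps

B is directly left-recursive.
For B: α = {id}, β = {id, C B op, op}. Rewrite as B → β B' and B' → α B' | ε.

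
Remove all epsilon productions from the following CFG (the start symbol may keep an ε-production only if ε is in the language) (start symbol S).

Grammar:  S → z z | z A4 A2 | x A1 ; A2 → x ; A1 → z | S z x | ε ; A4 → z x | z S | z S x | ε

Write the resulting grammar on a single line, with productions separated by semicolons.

The nullable symbols are {A1, A4}.
ε ∉ L(G), so no ε-production is kept.
For each production, add variants omitting each subset of nullable occurrences: S → z A4 A2 gives z A4 A2 | z A2. S → x A1 gives x A1 | x.

S → z z | z A4 A2 | z A2 | x A1 | x; A2 → x; A1 → z | S z x; A4 → z x | z S | z S x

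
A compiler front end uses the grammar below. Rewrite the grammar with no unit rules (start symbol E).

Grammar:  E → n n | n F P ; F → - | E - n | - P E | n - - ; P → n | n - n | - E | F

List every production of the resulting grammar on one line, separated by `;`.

E → n n | n F P; F → - | E - n | - P E | n - -; P → - | E - n | - P E | n - - | n | n - n | - E

Unit pairs: P ⇒* {F}.
Replace each nonterminal's rules with the union of the non-unit rules of every nonterminal it unit-derives.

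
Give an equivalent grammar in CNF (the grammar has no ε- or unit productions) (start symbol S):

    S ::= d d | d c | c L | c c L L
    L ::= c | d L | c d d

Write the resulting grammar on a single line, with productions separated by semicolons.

Introduce a nonterminal for each terminal appearing in a rule of length ≥ 2: X1 → d, X2 → c.
Binarize each right-hand side of length ≥ 3 by chaining fresh nonterminals (Y1, Y2, …): affected rules were S → X2 X2 L L; L → X2 X1 X1.

S ::= X1 X1 | X1 X2 | X2 L | X2 Y1; L ::= c | X1 L | X2 Y3; X1 ::= d; X2 ::= c; Y1 ::= X2 Y2; Y2 ::= L L; Y3 ::= X1 X1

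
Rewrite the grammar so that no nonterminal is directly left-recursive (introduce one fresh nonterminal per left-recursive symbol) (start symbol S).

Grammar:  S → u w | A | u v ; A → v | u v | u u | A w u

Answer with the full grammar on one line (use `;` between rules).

Directly left-recursive nonterminal: A.
For A: α = {w u}, β = {v, u v, u u}. Rewrite as A → β A' and A' → α A' | ε.

S → u w | A | u v; A → v A' | u v A' | u u A'; A' → w u A' | ε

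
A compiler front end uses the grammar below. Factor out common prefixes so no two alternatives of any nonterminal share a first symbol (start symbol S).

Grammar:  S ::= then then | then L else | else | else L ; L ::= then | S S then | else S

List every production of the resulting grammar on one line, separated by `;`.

S has alternatives sharing prefix 'then': factor to S → then S' with S' → then | L else.
S has alternatives sharing prefix 'else': factor to S → else S'' with S'' → ε | L.

S ::= then S' | else S''; L ::= then | S S then | else S; S' ::= then | L else; S'' ::= ε | L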